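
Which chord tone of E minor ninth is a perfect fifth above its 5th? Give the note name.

F#

The chord tones of Em9 are E-G-B-D-F♯.
The 5th is B. A perfect fifth above B is F♯.
F♯ is the chord's 9th.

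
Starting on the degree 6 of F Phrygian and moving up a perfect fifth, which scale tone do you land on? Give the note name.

The scale is F G♭ A♭ B♭ C D♭ E♭.
The degree 6 is D♭; a perfect fifth above that is A♭ — scale degree 3.

Ab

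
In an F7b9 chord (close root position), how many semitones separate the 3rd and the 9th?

9

F dominant seventh flat nine: F, A, C, Eb, Gb.
A to Gb is a diminished seventh: 9 semitones.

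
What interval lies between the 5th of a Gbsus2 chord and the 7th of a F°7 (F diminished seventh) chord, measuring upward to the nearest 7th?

The 5th of Gbsus2 is Db; the 7th of F°7 (F diminished seventh) is Ebb.
2 letter names make it a second; at 1 semitone (a half step narrower than major) the quality is minor.

minor second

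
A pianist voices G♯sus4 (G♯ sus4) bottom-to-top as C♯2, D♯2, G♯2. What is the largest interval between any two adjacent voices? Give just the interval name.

perfect 4th

Adjacent intervals: C♯2→D♯2 = major second; D♯2→G♯2 = perfect fourth.
The largest is D♯2 to G♯2, a perfect fourth (5 semitones).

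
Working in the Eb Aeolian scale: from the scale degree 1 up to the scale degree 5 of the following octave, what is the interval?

Eb natural minor: Eb F Gb Ab Bb Cb Db.
Scale degree 1 = Eb; scale degree 5 (up an octave) = Bb.
From Eb to Bb is 19 semitones, exactly the perfect twelfth.

perfect twelfth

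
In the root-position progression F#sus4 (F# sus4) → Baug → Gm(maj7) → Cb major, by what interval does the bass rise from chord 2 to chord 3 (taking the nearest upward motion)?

The roots are B and G.
From B to G: 8 semitones over a sixth = minor.

minor sixth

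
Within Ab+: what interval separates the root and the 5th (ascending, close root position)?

augmented fifth

The chord tones of Ab augmented are Ab-C-E.
The root is Ab and the 5th is E.
5 letter names make it a fifth; at 8 semitones (a half step wider than perfect) the quality is augmented.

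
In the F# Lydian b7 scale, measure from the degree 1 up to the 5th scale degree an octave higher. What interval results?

Spelling the F# Lydian b7 scale: F# G# A# B# C# D# E.
So we need the interval from F# up to C#.
From F# to C# is 19 semitones, exactly the perfect twelfth.

perfect twelfth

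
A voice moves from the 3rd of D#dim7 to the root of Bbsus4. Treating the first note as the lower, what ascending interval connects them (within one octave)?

diminished fourth

The 3rd of D#dim7 is F#; the root of Bbsus4 is Bb.
4 letter names make it a fourth; at 4 semitones (a half step narrower than perfect) the quality is diminished.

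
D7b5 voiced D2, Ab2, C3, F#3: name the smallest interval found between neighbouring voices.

Adjacent intervals: D2→Ab2 = diminished fifth; Ab2→C3 = major third; C3→F#3 = augmented fourth.
The smallest is Ab2 to C3, a major third (4 semitones).

major 3rd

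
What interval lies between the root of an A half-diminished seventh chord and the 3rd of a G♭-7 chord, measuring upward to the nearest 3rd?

The root of A half-diminished seventh is A; the 3rd of G♭-7 is B𝄫.
A up to B𝄫 is 0 semitones, a whole step narrower than a major second, so the interval is diminished.

d2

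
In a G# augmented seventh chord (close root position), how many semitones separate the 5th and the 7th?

G#+7 (G# augmented seventh) is spelled G#-B#-D##-F#.
D## to F# is a diminished third: 2 semitones.

2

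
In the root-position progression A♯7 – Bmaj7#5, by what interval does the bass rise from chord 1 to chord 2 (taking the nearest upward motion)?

minor 2nd

The roots are A♯ and B.
From A♯ to B: 1 semitone over a second = minor.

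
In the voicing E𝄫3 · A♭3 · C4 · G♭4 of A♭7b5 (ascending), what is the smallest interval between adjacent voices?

major third

Adjacent intervals: E𝄫3→A♭3 = augmented fourth; A♭3→C4 = major third; C4→G♭4 = diminished fifth.
The smallest is A♭3 to C4, a major third (4 semitones).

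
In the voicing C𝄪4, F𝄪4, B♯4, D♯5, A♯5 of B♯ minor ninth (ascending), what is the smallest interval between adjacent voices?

Adjacent intervals: C𝄪4→F𝄪4 = perfect fourth; F𝄪4→B♯4 = perfect fourth; B♯4→D♯5 = minor third; D♯5→A♯5 = perfect fifth.
The smallest is B♯4 to D♯5, a minor third (3 semitones).

m3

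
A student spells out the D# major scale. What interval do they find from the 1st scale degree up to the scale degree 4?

D# major: D# E# F## G# A# B# C##.
That puts D# below G#.
From D# to G# is 5 semitones, exactly the perfect fourth.

perfect 4th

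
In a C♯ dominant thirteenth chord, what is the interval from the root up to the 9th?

major ninth

C♯13 is spelled C♯ E♯ G♯ B D♯ A♯.
That puts C♯ below D♯.
Counting 9 letters and 14 half steps from C♯ gives a major ninth.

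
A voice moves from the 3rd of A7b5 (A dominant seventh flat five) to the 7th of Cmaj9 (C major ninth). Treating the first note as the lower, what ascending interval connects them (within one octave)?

m7

A7b5 (A dominant seventh flat five) has C# as its 3rd, and Cmaj9 (C major ninth) has B as its 7th.
From C# to B: 10 semitones over a seventh = minor.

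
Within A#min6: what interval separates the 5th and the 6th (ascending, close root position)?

major second

A#min6 (A# minor sixth): A#–C#–E#–F##.
5th = E#; 6th = F##.
Counting 2 letters and 2 half steps from E# gives a major second.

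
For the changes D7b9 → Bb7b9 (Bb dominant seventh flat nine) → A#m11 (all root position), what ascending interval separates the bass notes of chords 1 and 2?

minor 6th

The roots are D and Bb.
D up to Bb is 8 semitones, a half step narrower than a major sixth, so the interval is minor.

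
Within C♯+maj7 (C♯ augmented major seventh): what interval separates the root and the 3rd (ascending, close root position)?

C♯maj7#5: C♯ E♯ G𝄪 B♯.
That puts C♯ below E♯.
C♯ up to E♯ spans 3 letter names and 4 semitones — a major third.

major 3rd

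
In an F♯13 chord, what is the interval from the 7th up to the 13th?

The chord tones of F♯ dominant thirteenth are F♯-A♯-C♯-E-G♯-D♯.
So we need the interval from E up to D♯.
E up to D♯ spans 7 letter names and 11 semitones — a major seventh.

major 7th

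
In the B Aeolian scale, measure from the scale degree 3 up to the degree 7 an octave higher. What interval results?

B natural minor: B C# D E F# G A.
That puts D below A.
D up to A spans 12 letter names and 19 semitones — a perfect twelfth.

perfect 12th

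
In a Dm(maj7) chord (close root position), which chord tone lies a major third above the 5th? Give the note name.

C#

D minor-major seventh: D–F–A–C#.
The 5th is A. A major third above A is C#.
C# is the chord's 7th.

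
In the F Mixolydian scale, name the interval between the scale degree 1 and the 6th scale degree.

F mixolydian: F G A B♭ C D E♭.
That puts F below D.
F up to D spans 6 letter names and 9 semitones — a major sixth.

M6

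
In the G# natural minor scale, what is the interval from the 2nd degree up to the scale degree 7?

The scale runs G# A# B C# D# E F#.
So we need the interval from A# up to F#.
A# up to F# is 8 semitones, a half step narrower than a major sixth, so the interval is minor.

minor sixth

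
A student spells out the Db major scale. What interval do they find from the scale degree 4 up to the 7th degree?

Spelling the Db major scale: Db Eb F Gb Ab Bb C.
So we need the interval from Gb up to C.
4 letter names make it a fourth; at 6 semitones (a half step wider than perfect) the quality is augmented.

augmented fourth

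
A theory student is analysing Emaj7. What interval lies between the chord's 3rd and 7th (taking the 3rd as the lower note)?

perfect 5th

The chord tones of Emaj7 are E–G#–B–D#.
3rd = G#; 7th = D#.
From G# to D# is 7 semitones, exactly the perfect fifth.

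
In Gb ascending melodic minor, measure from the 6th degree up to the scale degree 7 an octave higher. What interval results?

Spelling Gb ascending melodic minor: Gb Ab Bbb Cb Db Eb F.
That puts Eb below F.
Eb up to F spans 9 letter names and 14 semitones — a major ninth.

major ninth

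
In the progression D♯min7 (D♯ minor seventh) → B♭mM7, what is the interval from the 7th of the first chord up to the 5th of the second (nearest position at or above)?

diminished fourth

D♯min7 (D♯ minor seventh) has C♯ as its 7th, and B♭mM7 has F as its 5th.
C♯ up to F is 4 semitones, a half step narrower than a perfect fourth, so the interval is diminished.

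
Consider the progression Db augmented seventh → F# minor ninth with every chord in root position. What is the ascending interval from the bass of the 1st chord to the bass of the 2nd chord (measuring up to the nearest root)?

augmented third

The roots are Db and F#.
3 letter names make it a third; at 5 semitones (a half step wider than major) the quality is augmented.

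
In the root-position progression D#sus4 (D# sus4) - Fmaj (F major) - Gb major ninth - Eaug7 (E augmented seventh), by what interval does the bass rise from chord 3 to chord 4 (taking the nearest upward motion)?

augmented 6th

The roots are Gb and E.
From Gb to E: 10 semitones over a sixth = augmented.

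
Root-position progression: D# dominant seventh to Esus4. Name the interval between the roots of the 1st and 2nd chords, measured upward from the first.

The roots are D# and E.
2 letter names make it a second; at 1 semitone (a half step narrower than major) the quality is minor.

minor second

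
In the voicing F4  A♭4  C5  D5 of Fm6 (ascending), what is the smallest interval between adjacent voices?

Adjacent intervals: F4→A♭4 = minor third; A♭4→C5 = major third; C5→D5 = major second.
The smallest is C5 to D5, a major second (2 semitones).

major 2nd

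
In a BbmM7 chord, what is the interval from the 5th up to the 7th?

M3

BbmM7 (Bb minor-major seventh) is spelled Bb–Db–F–A.
That puts F below A.
From F to A is 4 semitones, exactly the major third.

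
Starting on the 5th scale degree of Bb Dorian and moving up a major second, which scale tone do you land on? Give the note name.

The scale is Bb C Db Eb F G Ab.
The 5th scale degree is F; a major second above that is G — scale degree 6.

G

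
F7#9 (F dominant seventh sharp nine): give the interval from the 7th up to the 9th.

F7#9 (F dominant seventh sharp nine): F A C Eb G#.
The 7th is Eb and the 9th is G#.
Eb up to G# is 5 semitones, a half step wider than a major third, so the interval is augmented.

augmented 3rd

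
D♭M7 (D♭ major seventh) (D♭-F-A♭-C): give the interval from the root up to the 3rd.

major third

That puts D♭ below F.
From D♭ to F is 4 semitones, exactly the major third.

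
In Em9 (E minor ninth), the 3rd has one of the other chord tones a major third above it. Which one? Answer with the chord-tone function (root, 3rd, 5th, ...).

5th

Em9 (E minor ninth) is spelled E–G–B–D–F♯.
The 3rd is G. A major third above G is B.
B is the chord's 5th.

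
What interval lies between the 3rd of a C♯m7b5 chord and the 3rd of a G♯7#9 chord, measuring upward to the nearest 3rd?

The 3rd of C♯m7b5 is E; the 3rd of G♯7#9 is B♯.
From E to B♯: 8 semitones over a fifth = augmented.

augmented 5th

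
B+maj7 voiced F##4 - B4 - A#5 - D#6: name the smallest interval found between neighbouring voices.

diminished fourth

Adjacent intervals: F##4→B4 = diminished fourth; B4→A#5 = major seventh; A#5→D#6 = perfect fourth.
The smallest is F##4 to B4, a diminished fourth (4 semitones).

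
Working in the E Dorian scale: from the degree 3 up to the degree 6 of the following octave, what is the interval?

The scale runs E F# G A B C# D.
The degree 3 is G and the degree 6 (up an octave) is C#.
G up to C# is 18 semitones, a half step wider than a perfect eleventh, so the interval is augmented.

augmented 11th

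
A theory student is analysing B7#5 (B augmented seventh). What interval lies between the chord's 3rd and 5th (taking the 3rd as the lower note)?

B augmented seventh: B-D#-F##-A.
The 3rd is D# and the 5th is F##.
From D# to F## is 4 semitones, exactly the major third.

major third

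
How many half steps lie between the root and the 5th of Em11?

The chord tones of Em11 are E, G, B, D, F#, A.
E to B is a perfect fifth: 7 semitones.

7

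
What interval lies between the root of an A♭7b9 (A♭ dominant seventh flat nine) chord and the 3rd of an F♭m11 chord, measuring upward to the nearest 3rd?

d8

A♭7b9 (A♭ dominant seventh flat nine) has A♭ as its root, and F♭m11 has A𝄫 as its 3rd.
A♭ up to A𝄫 is 11 semitones, a half step narrower than a perfect octave, so the interval is diminished.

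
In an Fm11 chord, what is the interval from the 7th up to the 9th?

Spelling the chord: F, Ab, C, Eb, G, Bb.
7th = Eb; 9th = G.
From Eb to G is 4 semitones, exactly the major third.

major third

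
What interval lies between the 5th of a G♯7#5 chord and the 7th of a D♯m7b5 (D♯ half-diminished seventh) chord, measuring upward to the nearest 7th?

diminished seventh

G♯7#5 has D𝄪 as its 5th, and D♯m7b5 (D♯ half-diminished seventh) has C♯ as its 7th.
From D𝄪 to C♯: 9 semitones over a seventh = diminished.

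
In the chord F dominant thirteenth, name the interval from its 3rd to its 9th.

Spelling the chord: F A C E♭ G D.
The 3rd is A and the 9th is G.
From A to G: 10 semitones over a seventh = minor.

minor 7th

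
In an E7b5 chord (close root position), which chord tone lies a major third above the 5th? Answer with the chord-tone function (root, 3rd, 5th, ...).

E dominant seventh flat five: E–G#–Bb–D.
The 5th is Bb. A major third above Bb is D.
D is the chord's 7th.

7th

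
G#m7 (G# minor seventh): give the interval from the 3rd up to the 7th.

perfect fifth

Spelling the chord: G#-B-D#-F#.
The 3rd is B and the 7th is F#.
Counting 5 letters and 7 half steps from B gives a perfect fifth.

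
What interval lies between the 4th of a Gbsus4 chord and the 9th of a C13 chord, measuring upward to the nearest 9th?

The 4th of Gbsus4 is Cb; the 9th of C13 is D.
2 letter names make it a second; at 3 semitones (a half step wider than major) the quality is augmented.

augmented 2nd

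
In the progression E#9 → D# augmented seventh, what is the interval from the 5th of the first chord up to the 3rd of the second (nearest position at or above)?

perfect fifth

E#9 has B# as its 5th, and D# augmented seventh has F## as its 3rd.
From B# to F## is 7 semitones, exactly the perfect fifth.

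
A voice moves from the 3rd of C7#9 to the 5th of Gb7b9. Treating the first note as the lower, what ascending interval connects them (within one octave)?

diminished 7th

C7#9 has E as its 3rd, and Gb7b9 has Db as its 5th.
E up to Db is 9 semitones, a whole step narrower than a major seventh, so the interval is diminished.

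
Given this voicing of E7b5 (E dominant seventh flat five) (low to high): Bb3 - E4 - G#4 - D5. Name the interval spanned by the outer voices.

major tenth

The outer voices are Bb3 and D5.
Counting 10 letters and 16 half steps from Bb gives a major tenth.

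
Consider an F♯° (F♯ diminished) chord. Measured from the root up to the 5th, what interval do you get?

F♯dim: F♯-A-C.
Root = F♯; 5th = C.
F♯ up to C is 6 semitones, a half step narrower than a perfect fifth, so the interval is diminished.

diminished fifth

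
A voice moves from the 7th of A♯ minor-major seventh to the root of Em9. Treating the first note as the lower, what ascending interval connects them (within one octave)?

d6

A♯ minor-major seventh has G𝄪 as its 7th, and Em9 has E as its root.
From G𝄪 to E: 7 semitones over a sixth = diminished.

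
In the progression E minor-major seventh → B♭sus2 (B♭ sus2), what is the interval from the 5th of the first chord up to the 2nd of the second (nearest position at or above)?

minor second

E minor-major seventh has B as its 5th, and B♭sus2 (B♭ sus2) has C as its 2nd.
From B to C: 1 semitone over a second = minor.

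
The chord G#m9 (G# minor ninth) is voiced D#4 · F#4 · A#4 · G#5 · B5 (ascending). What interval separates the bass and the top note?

The outer voices are D#4 and B5.
From D# to B: 20 semitones over a thirteenth = minor.

m13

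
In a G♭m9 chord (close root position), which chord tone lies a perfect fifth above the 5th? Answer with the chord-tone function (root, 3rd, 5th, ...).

G♭ minor ninth is spelled G♭-B𝄫-D♭-F♭-A♭.
The 5th is D♭. A perfect fifth above D♭ is A♭.
A♭ is the chord's 9th.

9th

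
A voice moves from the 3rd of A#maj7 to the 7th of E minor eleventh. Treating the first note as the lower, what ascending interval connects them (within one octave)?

diminished second

The 3rd of A#maj7 is C##; the 7th of E minor eleventh is D.
2 letter names make it a second; at 0 semitones (a whole step narrower than major) the quality is diminished.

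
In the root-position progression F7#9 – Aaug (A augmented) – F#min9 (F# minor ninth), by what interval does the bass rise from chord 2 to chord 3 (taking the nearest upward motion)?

The roots are A and F#.
Counting 6 letters and 9 half steps from A gives a major sixth.

major sixth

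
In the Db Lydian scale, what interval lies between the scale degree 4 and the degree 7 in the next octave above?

perfect eleventh

Spelling the Db Lydian scale: Db Eb F G Ab Bb C.
Scale degree 4 = G; degree 7 (up an octave) = C.
From G to C is 17 semitones, exactly the perfect eleventh.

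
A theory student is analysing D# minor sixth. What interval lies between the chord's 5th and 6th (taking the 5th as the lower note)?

major second

Spelling the chord: D# F# A# B#.
The 5th is A# and the 6th is B#.
A# up to B# spans 2 letter names and 2 semitones — a major second.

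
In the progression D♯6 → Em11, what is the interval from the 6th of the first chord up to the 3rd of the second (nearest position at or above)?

D♯6 has B♯ as its 6th, and Em11 has G as its 3rd.
B♯ up to G is 7 semitones, a whole step narrower than a major sixth, so the interval is diminished.

diminished 6th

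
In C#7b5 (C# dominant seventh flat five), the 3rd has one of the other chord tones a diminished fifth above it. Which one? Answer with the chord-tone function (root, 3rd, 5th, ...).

7th

C#7b5 (C# dominant seventh flat five) is spelled C#–E#–G–B.
The 3rd is E#. A diminished fifth above E# is B.
B is the chord's 7th.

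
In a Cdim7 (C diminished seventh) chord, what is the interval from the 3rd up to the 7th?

diminished fifth

Spelling the chord: C, Eb, Gb, Bbb.
The 3rd is Eb and the 7th is Bbb.
From Eb to Bbb: 6 semitones over a fifth = diminished.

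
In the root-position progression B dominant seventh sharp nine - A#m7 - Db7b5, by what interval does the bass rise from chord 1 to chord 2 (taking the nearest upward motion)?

major seventh

The roots are B and A#.
Counting 7 letters and 11 half steps from B gives a major seventh.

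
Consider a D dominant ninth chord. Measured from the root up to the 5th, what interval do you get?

D dominant ninth is spelled D–F♯–A–C–E.
So we need the interval from D up to A.
D up to A spans 5 letter names and 7 semitones — a perfect fifth.

perfect fifth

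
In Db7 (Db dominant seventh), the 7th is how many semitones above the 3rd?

6

Db7: Db-F-Ab-Cb.
F to Cb is a diminished fifth: 6 semitones.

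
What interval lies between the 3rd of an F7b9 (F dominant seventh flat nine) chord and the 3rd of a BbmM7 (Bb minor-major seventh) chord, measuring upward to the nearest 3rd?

d4

F7b9 (F dominant seventh flat nine) has A as its 3rd, and BbmM7 (Bb minor-major seventh) has Db as its 3rd.
4 letter names make it a fourth; at 4 semitones (a half step narrower than perfect) the quality is diminished.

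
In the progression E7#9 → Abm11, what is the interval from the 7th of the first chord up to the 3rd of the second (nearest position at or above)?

The 7th of E7#9 is D; the 3rd of Abm11 is Cb.
D up to Cb is 9 semitones, a whole step narrower than a major seventh, so the interval is diminished.

diminished seventh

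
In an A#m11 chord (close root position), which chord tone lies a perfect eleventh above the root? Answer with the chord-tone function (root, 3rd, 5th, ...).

A# minor eleventh is spelled A#, C#, E#, G#, B#, D#.
The root is A#. A perfect eleventh above A# is D#.
D# is the chord's 11th.

11th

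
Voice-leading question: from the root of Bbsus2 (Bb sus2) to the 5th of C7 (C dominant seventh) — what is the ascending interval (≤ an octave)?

The root of Bbsus2 (Bb sus2) is Bb; the 5th of C7 (C dominant seventh) is G.
Bb up to G spans 6 letter names and 9 semitones — a major sixth.

M6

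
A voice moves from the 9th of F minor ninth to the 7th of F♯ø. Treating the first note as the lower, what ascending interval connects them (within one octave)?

major sixth

F minor ninth has G as its 9th, and F♯ø has E as its 7th.
From G to E is 9 semitones, exactly the major sixth.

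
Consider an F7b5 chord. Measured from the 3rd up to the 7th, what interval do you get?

d5

The chord tones of F7b5 are F–A–Cb–Eb.
So we need the interval from A up to Eb.
5 letter names make it a fifth; at 6 semitones (a half step narrower than perfect) the quality is diminished.
That tritone between 3rd and 7th is what gives the dominant seventh its pull toward resolution.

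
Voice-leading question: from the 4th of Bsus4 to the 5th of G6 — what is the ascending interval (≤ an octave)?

minor 7th

The 4th of Bsus4 is E; the 5th of G6 is D.
E up to D is 10 semitones, a half step narrower than a major seventh, so the interval is minor.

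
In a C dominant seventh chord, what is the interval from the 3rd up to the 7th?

diminished 5th

C7: C–E–G–B♭.
That puts E below B♭.
From E to B♭: 6 semitones over a fifth = diminished.
This 3–7 tritone is the characteristic tension at the heart of the dominant sound.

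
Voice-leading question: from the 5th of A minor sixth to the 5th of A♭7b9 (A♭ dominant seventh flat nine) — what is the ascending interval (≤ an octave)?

diminished octave

A minor sixth has E as its 5th, and A♭7b9 (A♭ dominant seventh flat nine) has E♭ as its 5th.
E up to E♭ is 11 semitones, a half step narrower than a perfect octave, so the interval is diminished.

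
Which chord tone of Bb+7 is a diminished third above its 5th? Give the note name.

The chord tones of Bb+7 are Bb, D, F#, Ab.
The 5th is F#. A diminished third above F# is Ab.
Ab is the chord's 7th.

Ab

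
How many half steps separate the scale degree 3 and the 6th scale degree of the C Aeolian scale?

The scale is C D Eb F G Ab Bb.
Eb up to Ab is a perfect fourth — 5 semitones.

5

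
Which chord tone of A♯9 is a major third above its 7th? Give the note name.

B#

Spelling the chord: A♯-C𝄪-E♯-G♯-B♯.
The 7th is G♯. A major third above G♯ is B♯.
B♯ is the chord's 9th.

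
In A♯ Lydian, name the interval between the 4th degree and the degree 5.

m2

A♯ lydian: A♯ B♯ C𝄪 D𝄪 E♯ F𝄪 G𝄪.
4th degree = D𝄪; scale degree 5 = E♯.
2 letter names make it a second; at 1 semitone (a half step narrower than major) the quality is minor.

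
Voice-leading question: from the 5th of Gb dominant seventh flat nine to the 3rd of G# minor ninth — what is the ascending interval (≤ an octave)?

Gb dominant seventh flat nine has Db as its 5th, and G# minor ninth has B as its 3rd.
From Db to B: 10 semitones over a sixth = augmented.

A6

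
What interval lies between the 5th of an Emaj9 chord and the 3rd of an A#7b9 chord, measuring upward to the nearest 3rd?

The 5th of Emaj9 is B; the 3rd of A#7b9 is C##.
From B to C##: 3 semitones over a second = augmented.

augmented second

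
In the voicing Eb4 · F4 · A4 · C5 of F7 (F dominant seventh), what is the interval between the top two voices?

m3

Those voices are A4 and C5.
From A to C: 3 semitones over a third = minor.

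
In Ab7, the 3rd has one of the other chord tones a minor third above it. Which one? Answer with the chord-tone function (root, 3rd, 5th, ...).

5th

Ab7 (Ab dominant seventh) is spelled Ab-C-Eb-Gb.
The 3rd is C. A minor third above C is Eb.
Eb is the chord's 5th.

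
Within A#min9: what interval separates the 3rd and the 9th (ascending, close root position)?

A#min9 (A# minor ninth) is spelled A#, C#, E#, G#, B#.
That puts C# below B#.
Counting 7 letters and 11 half steps from C# gives a major seventh.

major seventh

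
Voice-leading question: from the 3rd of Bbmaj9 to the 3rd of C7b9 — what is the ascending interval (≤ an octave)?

major 2nd

Bbmaj9 has D as its 3rd, and C7b9 has E as its 3rd.
Counting 2 letters and 2 half steps from D gives a major second.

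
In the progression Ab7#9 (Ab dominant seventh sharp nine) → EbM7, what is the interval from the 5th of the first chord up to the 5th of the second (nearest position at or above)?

The 5th of Ab7#9 (Ab dominant seventh sharp nine) is Eb; the 5th of EbM7 is Bb.
Eb up to Bb spans 5 letter names and 7 semitones — a perfect fifth.

perfect fifth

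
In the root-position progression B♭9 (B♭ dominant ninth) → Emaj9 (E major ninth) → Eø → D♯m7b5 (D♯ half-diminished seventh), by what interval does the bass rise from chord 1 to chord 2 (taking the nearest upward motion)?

The roots are B♭ and E.
B♭ up to E is 6 semitones, a half step wider than a perfect fourth, so the interval is augmented.

augmented fourth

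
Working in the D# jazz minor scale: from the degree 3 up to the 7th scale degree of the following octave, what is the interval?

A12

The scale runs D# E# F# G# A# B# C##.
That puts F# below C##.
From F# to C##: 20 semitones over a twelfth = augmented.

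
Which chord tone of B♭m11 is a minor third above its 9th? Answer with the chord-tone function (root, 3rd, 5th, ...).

B♭m11 is spelled B♭, D♭, F, A♭, C, E♭.
The 9th is C. A minor third above C is E♭.
E♭ is the chord's 11th.

11th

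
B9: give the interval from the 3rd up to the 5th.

B9 is spelled B–D#–F#–A–C#.
So we need the interval from D# up to F#.
3 letter names make it a third; at 3 semitones (a half step narrower than major) the quality is minor.

m3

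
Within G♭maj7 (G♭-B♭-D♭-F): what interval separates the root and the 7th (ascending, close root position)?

major 7th

So we need the interval from G♭ up to F.
G♭ up to F spans 7 letter names and 11 semitones — a major seventh.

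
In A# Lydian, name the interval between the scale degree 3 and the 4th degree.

M2

A# lydian: A# B# C## D## E# F## G##.
The scale degree 3 is C## and the 4th degree is D##.
From C## to D## is 2 semitones, exactly the major second.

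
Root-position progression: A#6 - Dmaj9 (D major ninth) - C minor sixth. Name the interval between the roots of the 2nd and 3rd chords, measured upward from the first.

The roots are D and C.
7 letter names make it a seventh; at 10 semitones (a half step narrower than major) the quality is minor.

minor seventh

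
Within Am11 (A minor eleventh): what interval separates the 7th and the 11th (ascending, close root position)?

Spelling the chord: A–C–E–G–B–D.
That puts G below D.
G up to D spans 5 letter names and 7 semitones — a perfect fifth.

perfect 5th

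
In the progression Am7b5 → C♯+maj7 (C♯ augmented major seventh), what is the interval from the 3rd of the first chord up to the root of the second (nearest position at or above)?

Am7b5 has C as its 3rd, and C♯+maj7 (C♯ augmented major seventh) has C♯ as its root.
From C to C♯: 1 semitone over a unison = augmented.

augmented unison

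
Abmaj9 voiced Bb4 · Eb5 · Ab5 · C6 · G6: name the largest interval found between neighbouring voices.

Adjacent intervals: Bb4→Eb5 = perfect fourth; Eb5→Ab5 = perfect fourth; Ab5→C6 = major third; C6→G6 = perfect fifth.
The largest is C6 to G6, a perfect fifth (7 semitones).

perfect 5th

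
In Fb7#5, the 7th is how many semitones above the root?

10

Fb7#5: Fb Ab C Ebb.
Fb to Ebb is a minor seventh: 10 semitones.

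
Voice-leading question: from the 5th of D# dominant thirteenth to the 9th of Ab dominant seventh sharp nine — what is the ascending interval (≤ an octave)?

m2

D# dominant thirteenth has A# as its 5th, and Ab dominant seventh sharp nine has B as its 9th.
2 letter names make it a second; at 1 semitone (a half step narrower than major) the quality is minor.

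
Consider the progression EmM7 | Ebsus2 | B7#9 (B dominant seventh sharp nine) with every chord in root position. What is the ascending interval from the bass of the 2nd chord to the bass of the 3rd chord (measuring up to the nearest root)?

A5

The roots are Eb and B.
5 letter names make it a fifth; at 8 semitones (a half step wider than perfect) the quality is augmented.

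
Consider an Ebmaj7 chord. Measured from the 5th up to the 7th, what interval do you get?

Eb major seventh is spelled Eb–G–Bb–D.
That puts Bb below D.
Bb up to D spans 3 letter names and 4 semitones — a major third.

major 3rd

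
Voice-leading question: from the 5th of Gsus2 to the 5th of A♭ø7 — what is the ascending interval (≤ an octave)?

diminished 2nd

The 5th of Gsus2 is D; the 5th of A♭ø7 is E𝄫.
From D to E𝄫: 0 semitones over a second = diminished.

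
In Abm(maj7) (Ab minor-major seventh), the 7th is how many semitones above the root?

11

The chord tones of AbmM7 (Ab minor-major seventh) are Ab–Cb–Eb–G.
Ab to G is a major seventh: 11 semitones.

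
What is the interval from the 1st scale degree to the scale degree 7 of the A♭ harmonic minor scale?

M7

Spelling the A♭ harmonic minor scale: A♭ B♭ C♭ D♭ E♭ F♭ G.
That puts A♭ below G.
Counting 7 letters and 11 half steps from A♭ gives a major seventh.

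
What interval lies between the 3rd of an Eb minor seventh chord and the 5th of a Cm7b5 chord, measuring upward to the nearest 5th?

Eb minor seventh has Gb as its 3rd, and Cm7b5 has Gb as its 5th.
Counting 1 letters and 0 half steps from Gb gives a perfect unison.

perfect unison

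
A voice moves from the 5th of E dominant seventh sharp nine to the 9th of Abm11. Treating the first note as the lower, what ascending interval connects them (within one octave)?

d8

The 5th of E dominant seventh sharp nine is B; the 9th of Abm11 is Bb.
B up to Bb is 11 semitones, a half step narrower than a perfect octave, so the interval is diminished.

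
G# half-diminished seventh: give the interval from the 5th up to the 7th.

major third

G#ø7 is spelled G# B D F#.
5th = D; 7th = F#.
D up to F# spans 3 letter names and 4 semitones — a major third.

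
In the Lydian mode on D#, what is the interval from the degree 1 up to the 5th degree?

perfect fifth

Spelling the Lydian mode on D#: D# E# F## G## A# B# C##.
That puts D# below A#.
From D# to A# is 7 semitones, exactly the perfect fifth.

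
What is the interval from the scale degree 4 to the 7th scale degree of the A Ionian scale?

Spelling the A Ionian scale: A B C# D E F# G#.
The scale degree 4 is D and the 7th scale degree is G#.
From D to G#: 6 semitones over a fourth = augmented.

augmented fourth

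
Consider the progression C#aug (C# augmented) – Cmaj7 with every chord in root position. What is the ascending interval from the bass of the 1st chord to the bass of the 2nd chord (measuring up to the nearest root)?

d8

The roots are C# and C.
8 letter names make it an octave; at 11 semitones (a half step narrower than perfect) the quality is diminished.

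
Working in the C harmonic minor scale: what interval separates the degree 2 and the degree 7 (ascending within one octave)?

Spelling the C harmonic minor scale: C D Eb F G Ab B.
So we need the interval from D up to B.
From D to B is 9 semitones, exactly the major sixth.

major sixth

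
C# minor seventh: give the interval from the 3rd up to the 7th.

Spelling the chord: C# E G# B.
3rd = E; 7th = B.
Counting 5 letters and 7 half steps from E gives a perfect fifth.

P5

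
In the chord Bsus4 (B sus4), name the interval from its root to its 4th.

Bsus4 (B sus4): B-E-F#.
That puts B below E.
From B to E is 5 semitones, exactly the perfect fourth.

perfect fourth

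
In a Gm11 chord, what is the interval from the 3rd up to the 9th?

G minor eleventh is spelled G, B♭, D, F, A, C.
That puts B♭ below A.
Counting 7 letters and 11 half steps from B♭ gives a major seventh.

major seventh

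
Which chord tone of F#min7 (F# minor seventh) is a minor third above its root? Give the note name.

A

Spelling the chord: F#, A, C#, E.
The root is F#. A minor third above F# is A.
A is the chord's 3rd.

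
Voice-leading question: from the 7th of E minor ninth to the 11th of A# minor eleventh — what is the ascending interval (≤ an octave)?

augmented unison

The 7th of E minor ninth is D; the 11th of A# minor eleventh is D#.
From D to D#: 1 semitone over a unison = augmented.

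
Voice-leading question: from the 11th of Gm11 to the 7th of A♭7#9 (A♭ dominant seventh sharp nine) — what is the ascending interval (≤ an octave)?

d5

The 11th of Gm11 is C; the 7th of A♭7#9 (A♭ dominant seventh sharp nine) is G♭.
C up to G♭ is 6 semitones, a half step narrower than a perfect fifth, so the interval is diminished.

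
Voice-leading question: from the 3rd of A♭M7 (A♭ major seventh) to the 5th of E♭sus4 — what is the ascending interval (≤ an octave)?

m7

A♭M7 (A♭ major seventh) has C as its 3rd, and E♭sus4 has B♭ as its 5th.
C up to B♭ is 10 semitones, a half step narrower than a major seventh, so the interval is minor.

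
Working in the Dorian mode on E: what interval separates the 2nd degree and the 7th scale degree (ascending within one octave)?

minor sixth

E dorian: E F♯ G A B C♯ D.
2nd degree = F♯; 7th scale degree = D.
F♯ up to D is 8 semitones, a half step narrower than a major sixth, so the interval is minor.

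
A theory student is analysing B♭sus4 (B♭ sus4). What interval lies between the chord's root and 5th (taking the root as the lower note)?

P5

B♭ sus4 is spelled B♭-E♭-F.
So we need the interval from B♭ up to F.
From B♭ to F is 7 semitones, exactly the perfect fifth.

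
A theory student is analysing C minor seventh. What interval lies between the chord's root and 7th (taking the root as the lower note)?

Cmin7 (C minor seventh) is spelled C-Eb-G-Bb.
So we need the interval from C up to Bb.
From C to Bb: 10 semitones over a seventh = minor.

minor 7th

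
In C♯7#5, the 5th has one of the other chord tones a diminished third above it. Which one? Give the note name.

B

C♯7#5: C♯–E♯–G𝄪–B.
The 5th is G𝄪. A diminished third above G𝄪 is B.
B is the chord's 7th.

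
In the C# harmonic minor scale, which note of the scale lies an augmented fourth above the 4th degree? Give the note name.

B#

The scale is C# D# E F# G# A B#.
The 4th degree is F#; an augmented fourth above that is B# — scale degree 7.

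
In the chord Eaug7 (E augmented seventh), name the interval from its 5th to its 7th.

diminished third

Eaug7 (E augmented seventh): E, G#, B#, D.
So we need the interval from B# up to D.
B# up to D is 2 semitones, a whole step narrower than a major third, so the interval is diminished.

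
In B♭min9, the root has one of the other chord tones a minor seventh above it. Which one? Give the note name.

Ab

B♭m9 is spelled B♭ D♭ F A♭ C.
The root is B♭. A minor seventh above B♭ is A♭.
A♭ is the chord's 7th.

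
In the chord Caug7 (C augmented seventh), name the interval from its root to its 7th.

minor 7th

The chord tones of C+7 (C augmented seventh) are C–E–G♯–B♭.
The root is C and the 7th is B♭.
C up to B♭ is 10 semitones, a half step narrower than a major seventh, so the interval is minor.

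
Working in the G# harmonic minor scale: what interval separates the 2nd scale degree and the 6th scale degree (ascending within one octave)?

The scale runs G# A# B C# D# E F##.
2nd scale degree = A#; 6th degree = E.
From A# to E: 6 semitones over a fifth = diminished.

diminished fifth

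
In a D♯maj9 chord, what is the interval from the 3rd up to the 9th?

D♯maj9: D♯–F𝄪–A♯–C𝄪–E♯.
So we need the interval from F𝄪 up to E♯.
From F𝄪 to E♯: 10 semitones over a seventh = minor.

minor seventh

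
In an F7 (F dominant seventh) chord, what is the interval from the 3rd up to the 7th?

diminished fifth

F7 (F dominant seventh) is spelled F A C Eb.
That puts A below Eb.
5 letter names make it a fifth; at 6 semitones (a half step narrower than perfect) the quality is diminished.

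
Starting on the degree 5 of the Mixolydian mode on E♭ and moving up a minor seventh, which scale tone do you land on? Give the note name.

Ab

The scale is E♭ F G A♭ B♭ C D♭.
The degree 5 is B♭; a minor seventh above that is A♭ — scale degree 4.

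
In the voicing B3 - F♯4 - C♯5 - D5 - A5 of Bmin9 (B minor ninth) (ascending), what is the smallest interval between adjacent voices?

Adjacent intervals: B3→F♯4 = perfect fifth; F♯4→C♯5 = perfect fifth; C♯5→D5 = minor second; D5→A5 = perfect fifth.
The smallest is C♯5 to D5, a minor second (1 semitone).

minor second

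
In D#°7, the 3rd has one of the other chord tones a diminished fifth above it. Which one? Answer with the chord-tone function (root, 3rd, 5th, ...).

Spelling the chord: D#, F#, A, C.
The 3rd is F#. A diminished fifth above F# is C.
C is the chord's 7th.

7th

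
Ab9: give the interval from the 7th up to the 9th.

Ab9 is spelled Ab, C, Eb, Gb, Bb.
The 7th is Gb and the 9th is Bb.
Gb up to Bb spans 3 letter names and 4 semitones — a major third.

major 3rd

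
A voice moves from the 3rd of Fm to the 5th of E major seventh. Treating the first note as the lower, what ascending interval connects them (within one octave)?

The 3rd of Fm is A♭; the 5th of E major seventh is B.
A♭ up to B is 3 semitones, a half step wider than a major second, so the interval is augmented.

augmented second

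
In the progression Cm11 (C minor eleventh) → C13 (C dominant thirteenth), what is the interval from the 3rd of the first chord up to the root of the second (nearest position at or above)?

major sixth

Cm11 (C minor eleventh) has E♭ as its 3rd, and C13 (C dominant thirteenth) has C as its root.
From E♭ to C is 9 semitones, exactly the major sixth.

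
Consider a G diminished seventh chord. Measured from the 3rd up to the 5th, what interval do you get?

G diminished seventh: G, Bb, Db, Fb.
So we need the interval from Bb up to Db.
Bb up to Db is 3 semitones, a half step narrower than a major third, so the interval is minor.

minor 3rd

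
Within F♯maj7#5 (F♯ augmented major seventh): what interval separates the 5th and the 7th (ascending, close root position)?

F♯+maj7 is spelled F♯, A♯, C𝄪, E♯.
The 5th is C𝄪 and the 7th is E♯.
C𝄪 up to E♯ is 3 semitones, a half step narrower than a major third, so the interval is minor.

minor third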